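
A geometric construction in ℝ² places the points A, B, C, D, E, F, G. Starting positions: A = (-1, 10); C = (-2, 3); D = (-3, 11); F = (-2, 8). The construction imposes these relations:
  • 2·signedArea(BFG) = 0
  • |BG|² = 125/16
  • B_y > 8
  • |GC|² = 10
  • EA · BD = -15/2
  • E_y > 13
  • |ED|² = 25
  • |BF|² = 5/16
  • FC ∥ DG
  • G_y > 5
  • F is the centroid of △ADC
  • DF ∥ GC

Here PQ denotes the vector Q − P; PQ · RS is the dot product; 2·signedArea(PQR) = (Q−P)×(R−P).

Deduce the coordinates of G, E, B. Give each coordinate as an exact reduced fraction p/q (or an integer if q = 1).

B = (-7/4, 17/2)
E = (1, 14)
G = (-3, 6)

1. G_x = -3  [DF ∥ GC ∩ FC ∥ DG]
2. G_y = 6  [DF ∥ GC ∩ FC ∥ DG]
   → G = (-3, 6)
3. B_x = -7/4  [line 2·x + -1·y + 12 = 0 ∩ |BG|² = 125/16]
4. B_y = 17/2  [line 2·x + -1·y + 12 = 0 ∩ |BG|² = 125/16]
   → B = (-7/4, 17/2)
5. E_x = 1  [line 5/4·x + -5/2·y + 135/4 = 0 ∩ |ED|² = 25]
6. E_y = 14  [line 5/4·x + -5/2·y + 135/4 = 0 ∩ |ED|² = 25]
   → E = (1, 14)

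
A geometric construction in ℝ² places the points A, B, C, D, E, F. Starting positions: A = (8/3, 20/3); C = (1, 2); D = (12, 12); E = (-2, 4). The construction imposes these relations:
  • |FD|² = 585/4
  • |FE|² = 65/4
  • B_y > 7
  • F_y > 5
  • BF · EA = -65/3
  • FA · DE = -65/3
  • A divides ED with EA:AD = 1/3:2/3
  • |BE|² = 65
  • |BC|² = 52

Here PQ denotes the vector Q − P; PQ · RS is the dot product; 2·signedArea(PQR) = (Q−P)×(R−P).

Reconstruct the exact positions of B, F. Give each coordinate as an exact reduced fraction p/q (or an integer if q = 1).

1. F_x = 3/2  [line 14·x + 8·y + -69 = 0 ∩ |FE|² = 65/4]
2. F_y = 6  [line 14·x + 8·y + -69 = 0 ∩ |FE|² = 65/4]
   → F = (3/2, 6)
3. B_x = 5  [line -14/3·x + -8/3·y + 134/3 = 0 ∩ |BE|² = 65]
4. B_y = 8  [line -14/3·x + -8/3·y + 134/3 = 0 ∩ |BE|² = 65]
   → B = (5, 8)

B = (5, 8)
F = (3/2, 6)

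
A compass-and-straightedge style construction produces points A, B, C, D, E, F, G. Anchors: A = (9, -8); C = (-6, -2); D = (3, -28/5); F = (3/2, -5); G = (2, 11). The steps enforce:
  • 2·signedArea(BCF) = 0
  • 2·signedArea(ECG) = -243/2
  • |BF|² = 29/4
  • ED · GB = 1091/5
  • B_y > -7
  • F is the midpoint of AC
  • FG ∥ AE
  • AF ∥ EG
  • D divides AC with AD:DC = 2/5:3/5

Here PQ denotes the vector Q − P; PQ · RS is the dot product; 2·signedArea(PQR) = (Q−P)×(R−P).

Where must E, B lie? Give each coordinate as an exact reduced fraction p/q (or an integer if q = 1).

1. E_x = 19/2  [AF ∥ EG ∩ FG ∥ AE]
2. E_y = 8  [AF ∥ EG ∩ FG ∥ AE]
   → E = (19/2, 8)
3. B_x = 4  [2·signedArea(BCF) = 0 ∩ ED · GB = 1091/5]
4. B_y = -6  [2·signedArea(BCF) = 0 ∩ ED · GB = 1091/5]
   → B = (4, -6)

B = (4, -6)
E = (19/2, 8)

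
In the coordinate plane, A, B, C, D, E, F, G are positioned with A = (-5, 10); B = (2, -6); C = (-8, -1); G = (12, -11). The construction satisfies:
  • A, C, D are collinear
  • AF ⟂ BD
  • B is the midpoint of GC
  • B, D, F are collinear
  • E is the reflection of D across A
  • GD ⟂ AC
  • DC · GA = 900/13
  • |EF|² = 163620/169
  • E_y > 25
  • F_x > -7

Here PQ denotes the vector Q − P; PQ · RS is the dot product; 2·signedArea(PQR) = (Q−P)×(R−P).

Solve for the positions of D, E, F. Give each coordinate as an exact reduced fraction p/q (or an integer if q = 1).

1. D_x = -119/13  [A, C, D are collinear ∩ GD ⟂ AC]
2. D_y = -68/13  [A, C, D are collinear ∩ GD ⟂ AC]
   → D = (-119/13, -68/13)
3. E_x = -11/13  [E is the reflection of D across A]
4. E_y = 328/13  [E is the reflection of D across A]
   → E = (-11/13, 328/13)
5. F_x = -1025/169  [B, D, F are collinear ∩ AF ⟂ BD]
6. F_y = -920/169  [B, D, F are collinear ∩ AF ⟂ BD]
   → F = (-1025/169, -920/169)

D = (-119/13, -68/13)
E = (-11/13, 328/13)
F = (-1025/169, -920/169)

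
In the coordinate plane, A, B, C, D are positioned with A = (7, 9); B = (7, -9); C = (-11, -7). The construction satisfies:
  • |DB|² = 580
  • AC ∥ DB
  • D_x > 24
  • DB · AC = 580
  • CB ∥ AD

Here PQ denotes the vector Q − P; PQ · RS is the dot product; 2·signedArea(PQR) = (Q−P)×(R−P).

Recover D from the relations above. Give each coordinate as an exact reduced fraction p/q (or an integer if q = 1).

D = (25, 7)

1. D_x = 25  [AC ∥ DB ∩ CB ∥ AD]
2. D_y = 7  [AC ∥ DB ∩ CB ∥ AD]
   → D = (25, 7)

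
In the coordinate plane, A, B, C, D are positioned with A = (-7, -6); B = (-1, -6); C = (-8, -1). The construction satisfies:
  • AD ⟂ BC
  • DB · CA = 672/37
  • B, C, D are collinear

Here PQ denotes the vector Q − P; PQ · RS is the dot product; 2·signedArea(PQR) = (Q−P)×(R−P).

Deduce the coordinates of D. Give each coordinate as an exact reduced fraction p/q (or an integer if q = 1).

D = (-184/37, -117/37)

1. D_x = -184/37  [B, C, D are collinear ∩ AD ⟂ BC]
2. D_y = -117/37  [B, C, D are collinear ∩ AD ⟂ BC]
   → D = (-184/37, -117/37)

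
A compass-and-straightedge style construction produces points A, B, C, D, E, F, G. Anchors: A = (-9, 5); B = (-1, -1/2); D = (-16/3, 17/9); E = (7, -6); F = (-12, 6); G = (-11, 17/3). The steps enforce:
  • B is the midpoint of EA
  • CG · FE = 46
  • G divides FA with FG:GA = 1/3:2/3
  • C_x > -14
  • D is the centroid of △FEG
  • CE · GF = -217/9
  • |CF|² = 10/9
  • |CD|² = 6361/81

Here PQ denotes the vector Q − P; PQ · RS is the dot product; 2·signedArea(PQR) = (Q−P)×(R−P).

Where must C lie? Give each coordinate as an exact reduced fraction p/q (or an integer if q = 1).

C = (-13, 19/3)

1. C_x = -13  [CE · GF = -217/9 ∩ CG · FE = 46]
2. C_y = 19/3  [CE · GF = -217/9 ∩ CG · FE = 46]
   → C = (-13, 19/3)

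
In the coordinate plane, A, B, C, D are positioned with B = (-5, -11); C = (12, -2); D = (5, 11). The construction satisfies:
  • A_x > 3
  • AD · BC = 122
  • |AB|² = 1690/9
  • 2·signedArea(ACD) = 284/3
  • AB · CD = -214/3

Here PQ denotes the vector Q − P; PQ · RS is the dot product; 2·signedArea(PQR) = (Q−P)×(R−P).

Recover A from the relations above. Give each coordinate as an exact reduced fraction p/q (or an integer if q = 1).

1. A_x = 4  [AB · CD = -214/3 ∩ 2·signedArea(ACD) = 284/3]
2. A_y = -2/3  [AB · CD = -214/3 ∩ 2·signedArea(ACD) = 284/3]
   → A = (4, -2/3)

A = (4, -2/3)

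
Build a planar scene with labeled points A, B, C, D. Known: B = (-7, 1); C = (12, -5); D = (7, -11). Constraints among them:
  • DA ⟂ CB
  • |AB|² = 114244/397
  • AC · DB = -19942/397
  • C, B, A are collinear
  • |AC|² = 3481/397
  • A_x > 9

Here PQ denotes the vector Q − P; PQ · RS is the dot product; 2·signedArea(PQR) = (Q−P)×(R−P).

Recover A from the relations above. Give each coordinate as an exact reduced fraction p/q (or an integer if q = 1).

1. A_x = 3643/397  [C, B, A are collinear ∩ DA ⟂ CB]
2. A_y = -1631/397  [C, B, A are collinear ∩ DA ⟂ CB]
   → A = (3643/397, -1631/397)

A = (3643/397, -1631/397)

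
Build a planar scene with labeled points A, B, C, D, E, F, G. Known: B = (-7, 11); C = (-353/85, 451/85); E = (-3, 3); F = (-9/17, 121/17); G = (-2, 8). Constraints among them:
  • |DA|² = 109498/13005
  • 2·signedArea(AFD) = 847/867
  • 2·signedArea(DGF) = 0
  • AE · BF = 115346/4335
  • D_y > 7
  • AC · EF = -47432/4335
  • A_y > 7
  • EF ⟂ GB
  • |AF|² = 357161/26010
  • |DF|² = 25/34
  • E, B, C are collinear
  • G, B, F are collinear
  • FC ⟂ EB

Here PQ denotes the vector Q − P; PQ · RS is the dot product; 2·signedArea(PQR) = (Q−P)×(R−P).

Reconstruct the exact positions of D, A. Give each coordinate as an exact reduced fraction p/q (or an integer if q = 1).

1. D_x = -43/34  [line 15/17·x + 25/17·y + -10 = 0 ∩ |DF|² = 25/34]
2. D_y = 257/34  [line 15/17·x + 25/17·y + -10 = 0 ∩ |DF|² = 25/34]
   → D = (-43/34, 257/34)
3. A_x = -2111/510  [AE · BF = 115346/4335 ∩ 2·signedArea(AFD) = 847/867]
4. A_y = 4057/510  [AE · BF = 115346/4335 ∩ 2·signedArea(AFD) = 847/867]
   → A = (-2111/510, 4057/510)

A = (-2111/510, 4057/510)
D = (-43/34, 257/34)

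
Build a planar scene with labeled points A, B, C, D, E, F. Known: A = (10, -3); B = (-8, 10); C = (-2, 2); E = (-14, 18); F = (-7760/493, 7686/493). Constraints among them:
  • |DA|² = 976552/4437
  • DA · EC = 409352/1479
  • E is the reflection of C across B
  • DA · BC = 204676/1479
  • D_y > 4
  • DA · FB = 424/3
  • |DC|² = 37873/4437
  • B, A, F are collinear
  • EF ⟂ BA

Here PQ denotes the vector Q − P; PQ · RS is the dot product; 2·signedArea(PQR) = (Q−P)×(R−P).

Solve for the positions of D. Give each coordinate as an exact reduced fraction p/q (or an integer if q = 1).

D = (-1272/493, 7193/1479)

1. D_x = -1272/493  [DA · FB = 424/3 ∩ DA · EC = 409352/1479]
2. D_y = 7193/1479  [DA · FB = 424/3 ∩ DA · EC = 409352/1479]
   → D = (-1272/493, 7193/1479)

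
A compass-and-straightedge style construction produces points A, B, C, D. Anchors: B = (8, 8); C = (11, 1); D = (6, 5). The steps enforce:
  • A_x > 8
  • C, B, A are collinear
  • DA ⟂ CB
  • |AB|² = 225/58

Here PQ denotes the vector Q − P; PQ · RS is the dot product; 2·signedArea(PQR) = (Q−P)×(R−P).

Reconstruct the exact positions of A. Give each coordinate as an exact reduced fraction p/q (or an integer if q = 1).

A = (509/58, 359/58)

1. A_x = 509/58  [C, B, A are collinear ∩ DA ⟂ CB]
2. A_y = 359/58  [C, B, A are collinear ∩ DA ⟂ CB]
   → A = (509/58, 359/58)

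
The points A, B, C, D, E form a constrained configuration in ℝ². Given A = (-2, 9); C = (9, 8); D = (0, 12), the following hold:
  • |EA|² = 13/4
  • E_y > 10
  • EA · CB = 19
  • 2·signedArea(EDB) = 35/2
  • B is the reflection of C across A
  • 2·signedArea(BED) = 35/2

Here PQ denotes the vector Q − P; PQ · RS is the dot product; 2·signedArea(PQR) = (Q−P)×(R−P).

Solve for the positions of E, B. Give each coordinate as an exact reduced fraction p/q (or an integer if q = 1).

B = (-13, 10)
E = (-1, 21/2)

1. B_x = -13  [B is the reflection of C across A]
2. B_y = 10  [B is the reflection of C across A]
   → B = (-13, 10)
3. E_x = -1  [EA · CB = 19 ∩ 2·signedArea(BED) = 35/2]
4. E_y = 21/2  [EA · CB = 19 ∩ 2·signedArea(BED) = 35/2]
   → E = (-1, 21/2)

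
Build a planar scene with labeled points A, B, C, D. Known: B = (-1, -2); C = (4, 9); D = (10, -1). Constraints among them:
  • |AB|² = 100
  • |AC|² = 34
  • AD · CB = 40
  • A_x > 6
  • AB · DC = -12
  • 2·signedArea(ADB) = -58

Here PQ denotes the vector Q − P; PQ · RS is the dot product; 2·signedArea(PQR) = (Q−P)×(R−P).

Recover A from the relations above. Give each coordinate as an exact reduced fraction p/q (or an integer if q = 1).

A = (7, 4)

1. A_x = 7  [AB · DC = -12 ∩ 2·signedArea(ADB) = -58]
2. A_y = 4  [AB · DC = -12 ∩ 2·signedArea(ADB) = -58]
   → A = (7, 4)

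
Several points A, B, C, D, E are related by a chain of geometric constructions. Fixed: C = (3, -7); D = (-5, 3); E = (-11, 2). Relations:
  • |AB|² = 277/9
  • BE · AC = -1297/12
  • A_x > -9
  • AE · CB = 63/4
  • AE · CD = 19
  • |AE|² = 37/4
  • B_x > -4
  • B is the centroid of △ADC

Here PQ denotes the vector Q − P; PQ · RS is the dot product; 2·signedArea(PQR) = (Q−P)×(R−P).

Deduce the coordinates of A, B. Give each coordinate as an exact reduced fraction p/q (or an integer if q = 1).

1. A_x = -8  [line 8·x + -10·y + 89 = 0 ∩ |AE|² = 37/4]
2. A_y = 5/2  [line 8·x + -10·y + 89 = 0 ∩ |AE|² = 37/4]
   → A = (-8, 5/2)
3. B_x = -10/3  [B is the centroid of △ADC]
4. B_y = -1/2  [B is the centroid of △ADC]
   → B = (-10/3, -1/2)

A = (-8, 5/2)
B = (-10/3, -1/2)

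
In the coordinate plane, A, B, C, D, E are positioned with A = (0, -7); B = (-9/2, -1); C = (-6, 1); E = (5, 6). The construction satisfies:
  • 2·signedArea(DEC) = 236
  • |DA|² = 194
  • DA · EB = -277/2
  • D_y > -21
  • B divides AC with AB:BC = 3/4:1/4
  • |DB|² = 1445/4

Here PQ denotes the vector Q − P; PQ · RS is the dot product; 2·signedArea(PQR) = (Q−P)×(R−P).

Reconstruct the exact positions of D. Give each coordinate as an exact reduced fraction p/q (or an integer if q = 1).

1. D_x = -5  [DA · EB = -277/2 ∩ 2·signedArea(DEC) = 236]
2. D_y = -20  [DA · EB = -277/2 ∩ 2·signedArea(DEC) = 236]
   → D = (-5, -20)

D = (-5, -20)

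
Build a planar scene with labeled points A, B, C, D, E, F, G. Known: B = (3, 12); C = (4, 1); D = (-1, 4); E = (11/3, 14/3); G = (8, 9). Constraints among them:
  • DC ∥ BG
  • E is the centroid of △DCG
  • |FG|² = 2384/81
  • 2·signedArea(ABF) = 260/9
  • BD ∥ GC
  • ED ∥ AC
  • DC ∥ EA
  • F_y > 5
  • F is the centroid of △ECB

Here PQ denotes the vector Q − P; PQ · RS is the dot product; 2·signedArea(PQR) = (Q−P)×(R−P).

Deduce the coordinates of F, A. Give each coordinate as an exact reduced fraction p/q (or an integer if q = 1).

1. F_x = 32/9  [F is the centroid of △ECB]
2. F_y = 53/9  [F is the centroid of △ECB]
   → F = (32/9, 53/9)
3. A_x = 26/3  [ED ∥ AC ∩ DC ∥ EA]
4. A_y = 5/3  [ED ∥ AC ∩ DC ∥ EA]
   → A = (26/3, 5/3)

A = (26/3, 5/3)
F = (32/9, 53/9)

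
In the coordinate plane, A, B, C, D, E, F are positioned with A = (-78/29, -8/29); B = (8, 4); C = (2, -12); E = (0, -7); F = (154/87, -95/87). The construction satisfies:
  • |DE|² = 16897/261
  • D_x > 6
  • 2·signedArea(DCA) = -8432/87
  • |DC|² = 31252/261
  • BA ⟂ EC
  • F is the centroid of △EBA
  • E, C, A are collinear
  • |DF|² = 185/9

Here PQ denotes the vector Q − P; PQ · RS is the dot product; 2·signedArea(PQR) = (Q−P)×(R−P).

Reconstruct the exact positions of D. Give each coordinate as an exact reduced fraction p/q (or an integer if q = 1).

D = (542/87, -166/87)

1. D_x = 542/87  [line -340/29·x + -136/29·y + 5576/87 = 0 ∩ |DF|² = 185/9]
2. D_y = -166/87  [line -340/29·x + -136/29·y + 5576/87 = 0 ∩ |DF|² = 185/9]
   → D = (542/87, -166/87)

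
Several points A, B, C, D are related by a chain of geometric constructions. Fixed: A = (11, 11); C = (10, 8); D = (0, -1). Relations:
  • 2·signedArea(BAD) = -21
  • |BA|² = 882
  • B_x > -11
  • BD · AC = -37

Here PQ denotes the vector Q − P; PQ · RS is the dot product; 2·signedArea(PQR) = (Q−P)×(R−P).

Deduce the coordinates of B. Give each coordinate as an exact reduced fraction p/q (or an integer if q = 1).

B = (-10, -10)

1. B_x = -10  [BD · AC = -37 ∩ 2·signedArea(BAD) = -21]
2. B_y = -10  [BD · AC = -37 ∩ 2·signedArea(BAD) = -21]
   → B = (-10, -10)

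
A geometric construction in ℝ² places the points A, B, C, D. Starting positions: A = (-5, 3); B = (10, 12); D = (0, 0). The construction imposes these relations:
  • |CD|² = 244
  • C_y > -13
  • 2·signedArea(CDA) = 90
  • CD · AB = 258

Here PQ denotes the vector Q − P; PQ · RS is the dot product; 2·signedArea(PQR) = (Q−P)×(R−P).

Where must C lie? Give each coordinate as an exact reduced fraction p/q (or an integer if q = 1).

1. C_x = -10  [2·signedArea(CDA) = 90 ∩ CD · AB = 258]
2. C_y = -12  [2·signedArea(CDA) = 90 ∩ CD · AB = 258]
   → C = (-10, -12)

C = (-10, -12)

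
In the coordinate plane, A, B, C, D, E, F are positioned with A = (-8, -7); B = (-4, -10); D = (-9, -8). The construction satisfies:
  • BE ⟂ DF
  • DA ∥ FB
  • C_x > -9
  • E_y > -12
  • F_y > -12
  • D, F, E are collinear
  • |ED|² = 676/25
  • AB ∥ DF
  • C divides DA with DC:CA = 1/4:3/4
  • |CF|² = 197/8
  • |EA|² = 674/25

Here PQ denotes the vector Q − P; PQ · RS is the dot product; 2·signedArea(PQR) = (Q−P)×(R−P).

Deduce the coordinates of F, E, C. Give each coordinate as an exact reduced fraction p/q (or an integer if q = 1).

C = (-35/4, -31/4)
E = (-121/25, -278/25)
F = (-5, -11)

1. F_x = -5  [DA ∥ FB ∩ AB ∥ DF]
2. F_y = -11  [DA ∥ FB ∩ AB ∥ DF]
   → F = (-5, -11)
3. E_x = -121/25  [D, F, E are collinear ∩ BE ⟂ DF]
4. E_y = -278/25  [D, F, E are collinear ∩ BE ⟂ DF]
   → E = (-121/25, -278/25)
5. C_x = -35/4  [C divides DA with DC:CA = 1/4:3/4]
6. C_y = -31/4  [C divides DA with DC:CA = 1/4:3/4]
   → C = (-35/4, -31/4)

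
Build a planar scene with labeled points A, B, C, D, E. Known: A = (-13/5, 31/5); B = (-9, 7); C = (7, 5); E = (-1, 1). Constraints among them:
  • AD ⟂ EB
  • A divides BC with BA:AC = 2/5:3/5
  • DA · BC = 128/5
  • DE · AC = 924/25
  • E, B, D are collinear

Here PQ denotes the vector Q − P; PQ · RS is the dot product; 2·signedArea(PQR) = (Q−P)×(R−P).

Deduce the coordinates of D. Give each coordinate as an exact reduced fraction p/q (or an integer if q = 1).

1. D_x = -113/25  [E, B, D are collinear ∩ AD ⟂ EB]
2. D_y = 91/25  [E, B, D are collinear ∩ AD ⟂ EB]
   → D = (-113/25, 91/25)

D = (-113/25, 91/25)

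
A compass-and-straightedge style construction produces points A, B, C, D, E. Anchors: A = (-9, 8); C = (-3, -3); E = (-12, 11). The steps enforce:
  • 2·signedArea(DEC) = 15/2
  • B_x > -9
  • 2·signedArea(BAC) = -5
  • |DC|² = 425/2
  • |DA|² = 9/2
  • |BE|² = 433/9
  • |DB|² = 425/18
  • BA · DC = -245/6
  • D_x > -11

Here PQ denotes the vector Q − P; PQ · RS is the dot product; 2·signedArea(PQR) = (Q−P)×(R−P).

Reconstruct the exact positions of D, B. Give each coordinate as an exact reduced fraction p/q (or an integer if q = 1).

1. B_x = -8  [line 11·x + 6·y + 56 = 0 ∩ |BE|² = 433/9]
2. B_y = 16/3  [line 11·x + 6·y + 56 = 0 ∩ |BE|² = 433/9]
   → B = (-8, 16/3)
3. D_x = -21/2  [2·signedArea(DEC) = 15/2 ∩ BA · DC = -245/6]
4. D_y = 19/2  [2·signedArea(DEC) = 15/2 ∩ BA · DC = -245/6]
   → D = (-21/2, 19/2)

B = (-8, 16/3)
D = (-21/2, 19/2)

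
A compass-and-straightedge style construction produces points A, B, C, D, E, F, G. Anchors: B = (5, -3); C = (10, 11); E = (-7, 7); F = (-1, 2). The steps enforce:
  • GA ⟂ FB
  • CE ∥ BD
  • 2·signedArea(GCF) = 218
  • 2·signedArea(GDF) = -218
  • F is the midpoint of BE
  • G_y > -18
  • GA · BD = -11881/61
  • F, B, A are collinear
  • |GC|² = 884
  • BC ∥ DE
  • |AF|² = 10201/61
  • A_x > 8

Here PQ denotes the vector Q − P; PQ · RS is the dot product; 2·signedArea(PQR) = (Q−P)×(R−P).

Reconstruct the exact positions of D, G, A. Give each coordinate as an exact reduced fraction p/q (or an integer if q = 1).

1. D_x = -12  [BC ∥ DE ∩ CE ∥ BD]
2. D_y = -7  [BC ∥ DE ∩ CE ∥ BD]
   → D = (-12, -7)
3. A_x = 545/61  [line 5·x + 6·y + -7 = 0 ∩ |AF|² = 10201/61]
4. A_y = -383/61  [line 5·x + 6·y + -7 = 0 ∩ |AF|² = 10201/61]
   → A = (545/61, -383/61)
5. G_x = 0  [2·signedArea(GDF) = -218 ∩ GA ⟂ FB]
6. G_y = -17  [2·signedArea(GDF) = -218 ∩ GA ⟂ FB]
   → G = (0, -17)

A = (545/61, -383/61)
D = (-12, -7)
G = (0, -17)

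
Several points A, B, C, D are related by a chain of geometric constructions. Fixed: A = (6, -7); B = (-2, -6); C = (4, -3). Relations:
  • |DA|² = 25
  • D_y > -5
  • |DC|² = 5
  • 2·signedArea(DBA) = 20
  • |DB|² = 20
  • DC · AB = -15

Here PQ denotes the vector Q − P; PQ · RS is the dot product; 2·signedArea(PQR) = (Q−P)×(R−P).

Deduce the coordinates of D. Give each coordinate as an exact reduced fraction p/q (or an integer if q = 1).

D = (2, -4)

1. D_x = 2  [DC · AB = -15 ∩ 2·signedArea(DBA) = 20]
2. D_y = -4  [DC · AB = -15 ∩ 2·signedArea(DBA) = 20]
   → D = (2, -4)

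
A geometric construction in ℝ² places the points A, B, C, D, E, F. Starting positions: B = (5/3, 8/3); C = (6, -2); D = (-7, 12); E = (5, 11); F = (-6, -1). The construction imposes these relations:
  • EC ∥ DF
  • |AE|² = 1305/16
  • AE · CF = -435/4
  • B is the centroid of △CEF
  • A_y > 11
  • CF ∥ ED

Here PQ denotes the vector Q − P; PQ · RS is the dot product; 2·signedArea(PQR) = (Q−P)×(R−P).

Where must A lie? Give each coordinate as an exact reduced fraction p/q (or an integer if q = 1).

1. A_x = -4  [line 12·x + -1·y + 239/4 = 0 ∩ |AE|² = 1305/16]
2. A_y = 47/4  [line 12·x + -1·y + 239/4 = 0 ∩ |AE|² = 1305/16]
   → A = (-4, 47/4)

A = (-4, 47/4)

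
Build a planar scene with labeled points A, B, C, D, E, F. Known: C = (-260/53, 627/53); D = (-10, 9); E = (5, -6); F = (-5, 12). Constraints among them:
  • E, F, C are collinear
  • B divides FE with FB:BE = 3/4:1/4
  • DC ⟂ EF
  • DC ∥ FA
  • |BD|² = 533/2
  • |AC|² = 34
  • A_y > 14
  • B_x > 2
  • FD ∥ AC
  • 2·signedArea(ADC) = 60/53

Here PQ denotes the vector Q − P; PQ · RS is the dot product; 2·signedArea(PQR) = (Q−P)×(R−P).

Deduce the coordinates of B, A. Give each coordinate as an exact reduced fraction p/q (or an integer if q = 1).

1. B_x = 5/2  [B divides FE with FB:BE = 3/4:1/4]
2. B_y = -3/2  [B divides FE with FB:BE = 3/4:1/4]
   → B = (5/2, -3/2)
3. A_x = 5/53  [FD ∥ AC ∩ DC ∥ FA]
4. A_y = 786/53  [FD ∥ AC ∩ DC ∥ FA]
   → A = (5/53, 786/53)

A = (5/53, 786/53)
B = (5/2, -3/2)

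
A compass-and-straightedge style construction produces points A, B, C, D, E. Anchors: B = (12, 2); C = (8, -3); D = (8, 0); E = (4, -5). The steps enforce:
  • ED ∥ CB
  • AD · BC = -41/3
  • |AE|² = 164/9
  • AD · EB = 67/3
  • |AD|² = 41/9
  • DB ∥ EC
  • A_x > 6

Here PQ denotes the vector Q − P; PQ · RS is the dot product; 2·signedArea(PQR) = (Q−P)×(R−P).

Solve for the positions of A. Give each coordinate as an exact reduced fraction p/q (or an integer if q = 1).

A = (20/3, -5/3)

1. A_x = 20/3  [AD · BC = -41/3 ∩ AD · EB = 67/3]
2. A_y = -5/3  [AD · BC = -41/3 ∩ AD · EB = 67/3]
   → A = (20/3, -5/3)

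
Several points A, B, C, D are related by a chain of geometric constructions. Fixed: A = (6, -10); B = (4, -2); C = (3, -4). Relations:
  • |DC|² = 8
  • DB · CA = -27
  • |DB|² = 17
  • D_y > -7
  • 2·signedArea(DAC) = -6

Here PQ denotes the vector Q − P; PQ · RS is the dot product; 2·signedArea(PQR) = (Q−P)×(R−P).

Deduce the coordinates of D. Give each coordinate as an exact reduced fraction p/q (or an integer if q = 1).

1. D_x = 5  [2·signedArea(DAC) = -6 ∩ DB · CA = -27]
2. D_y = -6  [2·signedArea(DAC) = -6 ∩ DB · CA = -27]
   → D = (5, -6)

D = (5, -6)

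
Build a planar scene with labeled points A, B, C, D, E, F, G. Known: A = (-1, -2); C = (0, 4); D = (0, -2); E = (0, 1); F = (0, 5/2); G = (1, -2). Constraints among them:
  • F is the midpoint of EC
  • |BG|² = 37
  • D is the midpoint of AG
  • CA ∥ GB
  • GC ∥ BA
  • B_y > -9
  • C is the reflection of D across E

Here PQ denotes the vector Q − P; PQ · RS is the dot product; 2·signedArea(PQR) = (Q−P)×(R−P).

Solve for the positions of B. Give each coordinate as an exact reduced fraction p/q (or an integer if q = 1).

1. B_x = 0  [GC ∥ BA ∩ CA ∥ GB]
2. B_y = -8  [GC ∥ BA ∩ CA ∥ GB]
   → B = (0, -8)

B = (0, -8)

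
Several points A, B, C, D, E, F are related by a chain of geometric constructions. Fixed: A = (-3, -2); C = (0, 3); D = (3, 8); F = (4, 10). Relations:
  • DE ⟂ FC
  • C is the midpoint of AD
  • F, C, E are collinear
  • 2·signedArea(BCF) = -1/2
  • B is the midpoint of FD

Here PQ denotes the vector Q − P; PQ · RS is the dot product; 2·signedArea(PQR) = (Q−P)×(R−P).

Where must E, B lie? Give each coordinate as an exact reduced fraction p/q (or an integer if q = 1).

1. E_x = 188/65  [F, C, E are collinear ∩ DE ⟂ FC]
2. E_y = 524/65  [F, C, E are collinear ∩ DE ⟂ FC]
   → E = (188/65, 524/65)
3. B_x = 7/2  [B is the midpoint of FD]
4. B_y = 9  [B is the midpoint of FD]
   → B = (7/2, 9)

B = (7/2, 9)
E = (188/65, 524/65)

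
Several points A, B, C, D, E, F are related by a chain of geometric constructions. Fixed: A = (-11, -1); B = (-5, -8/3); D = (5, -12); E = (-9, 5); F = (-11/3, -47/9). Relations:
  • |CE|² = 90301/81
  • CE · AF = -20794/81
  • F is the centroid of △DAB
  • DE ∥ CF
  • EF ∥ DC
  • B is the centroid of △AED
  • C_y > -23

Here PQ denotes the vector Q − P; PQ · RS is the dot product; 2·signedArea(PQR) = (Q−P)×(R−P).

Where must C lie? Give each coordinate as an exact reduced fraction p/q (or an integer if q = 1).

C = (31/3, -200/9)

1. C_x = 31/3  [DE ∥ CF ∩ EF ∥ DC]
2. C_y = -200/9  [DE ∥ CF ∩ EF ∥ DC]
   → C = (31/3, -200/9)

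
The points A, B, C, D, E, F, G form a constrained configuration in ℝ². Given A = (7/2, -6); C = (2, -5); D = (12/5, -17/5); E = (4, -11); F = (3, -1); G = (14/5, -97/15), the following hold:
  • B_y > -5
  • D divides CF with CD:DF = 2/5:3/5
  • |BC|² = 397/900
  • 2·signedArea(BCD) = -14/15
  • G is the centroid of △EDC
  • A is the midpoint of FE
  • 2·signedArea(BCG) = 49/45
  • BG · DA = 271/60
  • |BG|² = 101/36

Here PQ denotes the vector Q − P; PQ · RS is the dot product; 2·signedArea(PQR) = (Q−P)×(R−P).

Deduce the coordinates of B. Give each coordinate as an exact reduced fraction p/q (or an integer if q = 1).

1. B_x = 79/30  [2·signedArea(BCD) = -14/15 ∩ 2·signedArea(BCG) = 49/45]
2. B_y = -24/5  [2·signedArea(BCD) = -14/15 ∩ 2·signedArea(BCG) = 49/45]
   → B = (79/30, -24/5)

B = (79/30, -24/5)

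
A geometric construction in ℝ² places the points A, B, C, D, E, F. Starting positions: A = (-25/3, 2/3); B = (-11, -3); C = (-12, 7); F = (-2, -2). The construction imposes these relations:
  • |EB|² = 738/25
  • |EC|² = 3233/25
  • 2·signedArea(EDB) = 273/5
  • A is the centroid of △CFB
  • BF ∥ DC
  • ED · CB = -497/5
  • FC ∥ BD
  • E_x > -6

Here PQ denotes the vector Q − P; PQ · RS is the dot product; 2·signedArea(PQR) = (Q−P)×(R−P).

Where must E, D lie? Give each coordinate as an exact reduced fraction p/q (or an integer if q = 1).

1. D_x = -21  [BF ∥ DC ∩ FC ∥ BD]
2. D_y = 6  [BF ∥ DC ∩ FC ∥ BD]
   → D = (-21, 6)
3. E_x = -28/5  [2·signedArea(EDB) = 273/5 ∩ ED · CB = -497/5]
4. E_y = -12/5  [2·signedArea(EDB) = 273/5 ∩ ED · CB = -497/5]
   → E = (-28/5, -12/5)

D = (-21, 6)
E = (-28/5, -12/5)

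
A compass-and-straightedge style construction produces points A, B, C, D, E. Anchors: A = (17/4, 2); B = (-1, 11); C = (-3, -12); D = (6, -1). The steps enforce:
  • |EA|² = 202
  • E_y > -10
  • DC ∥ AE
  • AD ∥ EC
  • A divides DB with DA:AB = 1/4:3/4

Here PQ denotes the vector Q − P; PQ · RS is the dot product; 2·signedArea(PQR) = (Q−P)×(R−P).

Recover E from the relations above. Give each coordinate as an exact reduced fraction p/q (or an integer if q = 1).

1. E_x = -19/4  [AD ∥ EC ∩ DC ∥ AE]
2. E_y = -9  [AD ∥ EC ∩ DC ∥ AE]
   → E = (-19/4, -9)

E = (-19/4, -9)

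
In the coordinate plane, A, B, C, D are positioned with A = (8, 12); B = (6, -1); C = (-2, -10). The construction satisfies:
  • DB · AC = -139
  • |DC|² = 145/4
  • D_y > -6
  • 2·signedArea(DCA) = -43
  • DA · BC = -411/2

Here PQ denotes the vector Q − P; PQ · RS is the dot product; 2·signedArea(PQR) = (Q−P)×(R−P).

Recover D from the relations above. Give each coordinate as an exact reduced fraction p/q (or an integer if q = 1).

D = (2, -11/2)

1. D_x = 2  [2·signedArea(DCA) = -43 ∩ DA · BC = -411/2]
2. D_y = -11/2  [2·signedArea(DCA) = -43 ∩ DA · BC = -411/2]
   → D = (2, -11/2)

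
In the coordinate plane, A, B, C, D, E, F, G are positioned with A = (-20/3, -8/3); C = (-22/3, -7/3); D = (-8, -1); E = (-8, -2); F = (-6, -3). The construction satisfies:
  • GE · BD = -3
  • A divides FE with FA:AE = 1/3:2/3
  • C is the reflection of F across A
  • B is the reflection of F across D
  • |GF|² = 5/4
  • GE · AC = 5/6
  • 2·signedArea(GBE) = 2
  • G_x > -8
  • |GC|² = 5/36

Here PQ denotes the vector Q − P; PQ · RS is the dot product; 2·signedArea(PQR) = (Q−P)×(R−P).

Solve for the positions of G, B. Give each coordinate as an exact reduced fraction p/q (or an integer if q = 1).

B = (-10, 1)
G = (-7, -5/2)

1. G_x = -7  [line 2/3·x + -1/3·y + 23/6 = 0 ∩ |GF|² = 5/4]
2. G_y = -5/2  [line 2/3·x + -1/3·y + 23/6 = 0 ∩ |GF|² = 5/4]
   → G = (-7, -5/2)
3. B_x = -10  [2·signedArea(GBE) = 2 ∩ B is the reflection of F across D]
4. B_y = 1  [2·signedArea(GBE) = 2 ∩ B is the reflection of F across D]
   → B = (-10, 1)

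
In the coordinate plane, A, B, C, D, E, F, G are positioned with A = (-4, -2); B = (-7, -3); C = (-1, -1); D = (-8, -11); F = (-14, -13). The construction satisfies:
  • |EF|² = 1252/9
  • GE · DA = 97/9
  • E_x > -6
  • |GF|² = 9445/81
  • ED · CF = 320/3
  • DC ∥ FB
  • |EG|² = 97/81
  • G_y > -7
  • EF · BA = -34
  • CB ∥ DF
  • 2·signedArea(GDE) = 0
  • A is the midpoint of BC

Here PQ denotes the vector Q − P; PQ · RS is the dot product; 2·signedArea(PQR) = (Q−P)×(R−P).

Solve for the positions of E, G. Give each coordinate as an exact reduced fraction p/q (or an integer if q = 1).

E = (-16/3, -5)
G = (-52/9, -6)

1. E_x = -16/3  [ED · CF = 320/3 ∩ EF · BA = -34]
2. E_y = -5  [ED · CF = 320/3 ∩ EF · BA = -34]
   → E = (-16/3, -5)
3. G_x = -52/9  [2·signedArea(GDE) = 0 ∩ GE · DA = 97/9]
4. G_y = -6  [2·signedArea(GDE) = 0 ∩ GE · DA = 97/9]
   → G = (-52/9, -6)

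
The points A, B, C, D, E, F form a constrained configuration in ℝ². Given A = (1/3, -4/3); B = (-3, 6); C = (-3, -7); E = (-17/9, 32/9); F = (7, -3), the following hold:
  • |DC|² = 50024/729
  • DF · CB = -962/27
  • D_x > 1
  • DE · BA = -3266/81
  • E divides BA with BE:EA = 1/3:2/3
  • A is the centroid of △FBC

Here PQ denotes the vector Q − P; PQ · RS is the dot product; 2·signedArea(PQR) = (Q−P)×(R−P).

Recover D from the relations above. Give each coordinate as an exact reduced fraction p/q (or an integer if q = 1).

D = (49/27, -7/27)

1. D_x = 49/27  [DF · CB = -962/27 ∩ DE · BA = -3266/81]
2. D_y = -7/27  [DF · CB = -962/27 ∩ DE · BA = -3266/81]
   → D = (49/27, -7/27)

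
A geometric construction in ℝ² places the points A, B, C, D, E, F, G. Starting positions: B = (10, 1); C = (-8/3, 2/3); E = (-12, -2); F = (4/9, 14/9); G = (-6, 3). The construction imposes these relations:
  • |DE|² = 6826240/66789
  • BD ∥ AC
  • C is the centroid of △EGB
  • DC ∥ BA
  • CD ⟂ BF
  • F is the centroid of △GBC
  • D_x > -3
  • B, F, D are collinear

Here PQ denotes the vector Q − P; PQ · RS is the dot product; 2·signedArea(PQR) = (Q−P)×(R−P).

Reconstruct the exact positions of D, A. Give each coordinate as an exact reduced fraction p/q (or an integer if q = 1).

1. D_x = -57988/22263  [B, F, D are collinear ∩ CD ⟂ BF]
2. D_y = 38578/22263  [B, F, D are collinear ∩ CD ⟂ BF]
   → D = (-57988/22263, 38578/22263)
3. A_x = 73750/7421  [BD ∥ AC ∩ DC ∥ BA]
4. A_y = -491/7421  [BD ∥ AC ∩ DC ∥ BA]
   → A = (73750/7421, -491/7421)

A = (73750/7421, -491/7421)
D = (-57988/22263, 38578/22263)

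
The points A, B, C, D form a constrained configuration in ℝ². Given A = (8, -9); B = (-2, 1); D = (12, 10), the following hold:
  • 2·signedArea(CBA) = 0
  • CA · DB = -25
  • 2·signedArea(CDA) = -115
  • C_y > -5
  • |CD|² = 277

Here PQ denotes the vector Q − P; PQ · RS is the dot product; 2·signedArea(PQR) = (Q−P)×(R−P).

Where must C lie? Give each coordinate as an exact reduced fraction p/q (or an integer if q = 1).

C = (3, -4)

1. C_x = 3  [2·signedArea(CBA) = 0 ∩ CA · DB = -25]
2. C_y = -4  [2·signedArea(CBA) = 0 ∩ CA · DB = -25]
   → C = (3, -4)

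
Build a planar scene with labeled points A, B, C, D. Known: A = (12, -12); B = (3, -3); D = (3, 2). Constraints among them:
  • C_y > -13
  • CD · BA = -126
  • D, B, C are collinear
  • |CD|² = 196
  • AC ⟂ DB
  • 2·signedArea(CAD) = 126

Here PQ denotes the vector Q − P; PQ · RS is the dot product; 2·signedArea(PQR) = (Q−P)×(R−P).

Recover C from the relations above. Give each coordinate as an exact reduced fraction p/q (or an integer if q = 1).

1. C_x = 3  [D, B, C are collinear ∩ AC ⟂ DB]
2. C_y = -12  [D, B, C are collinear ∩ AC ⟂ DB]
   → C = (3, -12)

C = (3, -12)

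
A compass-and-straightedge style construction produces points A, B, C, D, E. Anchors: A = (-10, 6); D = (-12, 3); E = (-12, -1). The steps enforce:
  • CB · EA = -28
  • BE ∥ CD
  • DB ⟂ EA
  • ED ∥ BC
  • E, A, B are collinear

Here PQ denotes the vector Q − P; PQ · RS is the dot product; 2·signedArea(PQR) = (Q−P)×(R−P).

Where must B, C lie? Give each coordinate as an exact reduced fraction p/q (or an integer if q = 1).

1. B_x = -580/53  [E, A, B are collinear ∩ DB ⟂ EA]
2. B_y = 143/53  [E, A, B are collinear ∩ DB ⟂ EA]
   → B = (-580/53, 143/53)
3. C_x = -580/53  [BE ∥ CD ∩ ED ∥ BC]
4. C_y = 355/53  [BE ∥ CD ∩ ED ∥ BC]
   → C = (-580/53, 355/53)

B = (-580/53, 143/53)
C = (-580/53, 355/53)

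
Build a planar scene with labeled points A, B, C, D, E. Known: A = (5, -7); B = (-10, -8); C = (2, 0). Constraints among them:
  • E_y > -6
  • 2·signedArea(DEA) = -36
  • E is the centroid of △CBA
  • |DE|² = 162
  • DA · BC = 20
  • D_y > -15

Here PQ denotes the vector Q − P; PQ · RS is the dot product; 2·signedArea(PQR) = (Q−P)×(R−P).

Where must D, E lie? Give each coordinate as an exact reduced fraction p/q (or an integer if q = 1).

1. E_x = -1  [E is the centroid of △CBA]
2. E_y = -5  [E is the centroid of △CBA]
   → E = (-1, -5)
3. D_x = 8  [DA · BC = 20 ∩ 2·signedArea(DEA) = -36]
4. D_y = -14  [DA · BC = 20 ∩ 2·signedArea(DEA) = -36]
   → D = (8, -14)

D = (8, -14)
E = (-1, -5)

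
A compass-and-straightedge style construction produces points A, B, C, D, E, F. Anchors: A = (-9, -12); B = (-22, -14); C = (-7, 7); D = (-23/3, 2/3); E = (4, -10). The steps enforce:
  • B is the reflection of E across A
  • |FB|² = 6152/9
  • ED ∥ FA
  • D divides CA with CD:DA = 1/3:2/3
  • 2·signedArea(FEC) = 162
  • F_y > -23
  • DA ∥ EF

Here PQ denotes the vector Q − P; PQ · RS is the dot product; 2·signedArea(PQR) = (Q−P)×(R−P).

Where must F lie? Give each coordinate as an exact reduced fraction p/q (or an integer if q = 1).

F = (8/3, -68/3)

1. F_x = 8/3  [ED ∥ FA ∩ DA ∥ EF]
2. F_y = -68/3  [ED ∥ FA ∩ DA ∥ EF]
   → F = (8/3, -68/3)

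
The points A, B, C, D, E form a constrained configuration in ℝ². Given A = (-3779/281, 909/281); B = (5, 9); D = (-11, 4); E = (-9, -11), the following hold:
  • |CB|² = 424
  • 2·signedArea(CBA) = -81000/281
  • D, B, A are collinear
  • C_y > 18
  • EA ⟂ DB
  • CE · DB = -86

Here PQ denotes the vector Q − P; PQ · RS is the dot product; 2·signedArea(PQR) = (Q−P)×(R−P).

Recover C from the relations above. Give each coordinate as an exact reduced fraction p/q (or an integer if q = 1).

C = (-13, 19)

1. C_x = -13  [2·signedArea(CBA) = -81000/281 ∩ CE · DB = -86]
2. C_y = 19  [2·signedArea(CBA) = -81000/281 ∩ CE · DB = -86]
   → C = (-13, 19)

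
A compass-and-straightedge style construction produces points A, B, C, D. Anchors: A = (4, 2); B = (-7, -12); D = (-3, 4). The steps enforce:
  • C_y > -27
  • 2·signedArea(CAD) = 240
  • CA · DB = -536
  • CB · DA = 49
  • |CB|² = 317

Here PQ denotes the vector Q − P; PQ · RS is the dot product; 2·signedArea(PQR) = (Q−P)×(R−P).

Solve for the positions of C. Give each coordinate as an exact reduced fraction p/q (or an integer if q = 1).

1. C_x = -18  [CB · DA = 49 ∩ 2·signedArea(CAD) = 240]
2. C_y = -26  [CB · DA = 49 ∩ 2·signedArea(CAD) = 240]
   → C = (-18, -26)

C = (-18, -26)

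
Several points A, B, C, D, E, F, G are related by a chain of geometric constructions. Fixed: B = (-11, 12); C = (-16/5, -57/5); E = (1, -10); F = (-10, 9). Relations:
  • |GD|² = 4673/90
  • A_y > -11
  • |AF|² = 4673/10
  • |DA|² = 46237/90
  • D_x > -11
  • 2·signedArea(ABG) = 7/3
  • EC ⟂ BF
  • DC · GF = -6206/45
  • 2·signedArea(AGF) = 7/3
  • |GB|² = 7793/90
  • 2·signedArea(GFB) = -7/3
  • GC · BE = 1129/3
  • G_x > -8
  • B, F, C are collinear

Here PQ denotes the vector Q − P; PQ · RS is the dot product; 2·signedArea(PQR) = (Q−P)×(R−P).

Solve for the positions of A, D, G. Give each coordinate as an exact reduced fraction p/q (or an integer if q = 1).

A = (-11/10, -107/10)
D = (-31/3, 10)
G = (-221/30, 103/30)

1. G_x = -221/30  [GC · BE = 1129/3 ∩ 2·signedArea(GFB) = -7/3]
2. G_y = 103/30  [GC · BE = 1129/3 ∩ 2·signedArea(GFB) = -7/3]
   → G = (-221/30, 103/30)
3. A_x = -11/10  [2·signedArea(AGF) = 7/3 ∩ 2·signedArea(ABG) = 7/3]
4. A_y = -107/10  [2·signedArea(AGF) = 7/3 ∩ 2·signedArea(ABG) = 7/3]
   → A = (-11/10, -107/10)
5. D_x = -31/3  [line 79/30·x + -167/30·y + 7459/90 = 0 ∩ |DA|² = 46237/90]
6. D_y = 10  [line 79/30·x + -167/30·y + 7459/90 = 0 ∩ |DA|² = 46237/90]
   → D = (-31/3, 10)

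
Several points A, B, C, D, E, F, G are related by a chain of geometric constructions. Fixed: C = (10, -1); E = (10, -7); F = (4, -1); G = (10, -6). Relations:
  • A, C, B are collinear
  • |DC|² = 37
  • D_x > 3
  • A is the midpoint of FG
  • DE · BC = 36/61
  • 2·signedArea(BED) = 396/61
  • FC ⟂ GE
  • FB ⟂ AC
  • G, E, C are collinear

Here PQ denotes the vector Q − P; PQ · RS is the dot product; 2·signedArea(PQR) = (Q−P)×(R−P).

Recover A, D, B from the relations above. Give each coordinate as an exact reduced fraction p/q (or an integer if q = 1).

A = (7, -7/2)
B = (394/61, -241/61)
D = (4, 0)

1. A_x = 7  [A is the midpoint of FG]
2. A_y = -7/2  [A is the midpoint of FG]
   → A = (7, -7/2)
3. B_x = 394/61  [A, C, B are collinear ∩ FB ⟂ AC]
4. B_y = -241/61  [A, C, B are collinear ∩ FB ⟂ AC]
   → B = (394/61, -241/61)
5. D_x = 4  [DE · BC = 36/61 ∩ 2·signedArea(BED) = 396/61]
6. D_y = 0  [DE · BC = 36/61 ∩ 2·signedArea(BED) = 396/61]
   → D = (4, 0)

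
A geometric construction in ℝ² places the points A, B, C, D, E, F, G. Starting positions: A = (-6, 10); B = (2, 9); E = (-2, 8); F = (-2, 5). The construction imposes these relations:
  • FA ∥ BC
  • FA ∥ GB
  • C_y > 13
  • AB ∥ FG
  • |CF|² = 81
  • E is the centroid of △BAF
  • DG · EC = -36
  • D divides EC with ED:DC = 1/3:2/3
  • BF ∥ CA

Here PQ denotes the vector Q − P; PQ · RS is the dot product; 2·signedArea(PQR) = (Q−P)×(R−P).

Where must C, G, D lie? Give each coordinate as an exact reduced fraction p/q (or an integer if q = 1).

C = (-2, 14)
D = (-2, 10)
G = (6, 4)

1. C_x = -2  [BF ∥ CA ∩ FA ∥ BC]
2. C_y = 14  [BF ∥ CA ∩ FA ∥ BC]
   → C = (-2, 14)
3. G_x = 6  [FA ∥ GB ∩ AB ∥ FG]
4. G_y = 4  [FA ∥ GB ∩ AB ∥ FG]
   → G = (6, 4)
5. D_x = -2  [D divides EC with ED:DC = 1/3:2/3]
6. D_y = 10  [D divides EC with ED:DC = 1/3:2/3]
   → D = (-2, 10)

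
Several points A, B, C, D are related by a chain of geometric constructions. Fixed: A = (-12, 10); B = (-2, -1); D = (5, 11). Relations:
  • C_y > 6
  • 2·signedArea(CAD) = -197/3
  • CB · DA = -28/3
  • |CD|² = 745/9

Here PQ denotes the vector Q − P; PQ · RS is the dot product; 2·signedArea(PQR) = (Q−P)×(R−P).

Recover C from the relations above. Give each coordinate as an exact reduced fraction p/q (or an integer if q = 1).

1. C_x = -3  [2·signedArea(CAD) = -197/3 ∩ CB · DA = -28/3]
2. C_y = 20/3  [2·signedArea(CAD) = -197/3 ∩ CB · DA = -28/3]
   → C = (-3, 20/3)

C = (-3, 20/3)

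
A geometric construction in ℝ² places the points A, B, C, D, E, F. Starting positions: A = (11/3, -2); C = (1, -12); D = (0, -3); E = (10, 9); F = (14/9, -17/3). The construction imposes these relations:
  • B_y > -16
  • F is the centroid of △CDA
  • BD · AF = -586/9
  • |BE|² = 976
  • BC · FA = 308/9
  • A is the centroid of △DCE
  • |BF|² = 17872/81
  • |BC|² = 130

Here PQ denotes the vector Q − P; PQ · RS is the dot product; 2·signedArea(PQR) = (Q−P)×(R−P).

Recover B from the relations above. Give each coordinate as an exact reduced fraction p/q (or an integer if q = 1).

B = (-10, -15)

1. B_x = -10  [line -19/9·x + -11/3·y + -685/9 = 0 ∩ |BF|² = 17872/81]
2. B_y = -15  [line -19/9·x + -11/3·y + -685/9 = 0 ∩ |BF|² = 17872/81]
   → B = (-10, -15)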